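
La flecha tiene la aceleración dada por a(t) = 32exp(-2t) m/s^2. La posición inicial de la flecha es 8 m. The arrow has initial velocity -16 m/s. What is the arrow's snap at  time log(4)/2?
To solve this, we need to take 2 derivatives of our acceleration equation a(t) = 32·exp(-2·t). Differentiating acceleration, we get jerk: j(t) = -64·exp(-2·t). The derivative of jerk gives snap: s(t) = 128·exp(-2·t). Using s(t) = 128·exp(-2·t) and substituting t = log(4)/2, we find s = 32.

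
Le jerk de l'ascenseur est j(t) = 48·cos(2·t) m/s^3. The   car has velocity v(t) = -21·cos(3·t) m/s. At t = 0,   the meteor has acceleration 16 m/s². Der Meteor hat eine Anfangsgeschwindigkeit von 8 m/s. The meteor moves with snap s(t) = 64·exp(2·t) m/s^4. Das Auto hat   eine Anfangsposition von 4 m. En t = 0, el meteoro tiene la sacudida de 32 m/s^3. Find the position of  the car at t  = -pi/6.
To solve this, we need to take 1 integral of our velocity equation v(t) = -21·cos(3·t). The integral of velocity, with x(0) = 4, gives position: x(t) = 4 - 7·sin(3·t). We have position x(t) = 4 - 7·sin(3·t). Substituting t = -pi/6: x(-pi/6) = 11.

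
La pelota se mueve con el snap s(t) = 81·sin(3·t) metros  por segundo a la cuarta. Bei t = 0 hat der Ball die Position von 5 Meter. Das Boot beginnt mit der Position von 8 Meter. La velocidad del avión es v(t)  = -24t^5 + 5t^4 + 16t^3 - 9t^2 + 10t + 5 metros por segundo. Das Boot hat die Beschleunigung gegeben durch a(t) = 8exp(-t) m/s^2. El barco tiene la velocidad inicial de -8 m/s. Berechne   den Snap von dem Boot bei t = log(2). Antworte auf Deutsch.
Wir müssen unsere Gleichung für die Beschleunigung a(t) = 8·exp(-t) 2-mal ableiten. Mit d/dt von a(t) finden wir j(t) = -8·exp(-t). Mit d/dt von j(t) finden wir s(t) = 8·exp(-t). Wir haben den Snap s(t) = 8·exp(-t). Durch Einsetzen von t = log(2): s(log(2)) = 4.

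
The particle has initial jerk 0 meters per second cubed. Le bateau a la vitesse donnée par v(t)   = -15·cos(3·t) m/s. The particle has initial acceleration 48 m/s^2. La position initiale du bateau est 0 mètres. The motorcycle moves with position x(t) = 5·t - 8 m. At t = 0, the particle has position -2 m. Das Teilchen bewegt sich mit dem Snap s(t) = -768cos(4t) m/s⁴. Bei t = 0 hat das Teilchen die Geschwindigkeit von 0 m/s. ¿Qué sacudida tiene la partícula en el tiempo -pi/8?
Debemos encontrar la antiderivada de nuestra ecuación del snap s(t) = -768·cos(4·t) 1 vez. Integrando el snap y usando la condición inicial j(0) = 0, obtenemos j(t) = -192·sin(4·t). Usando j(t) = -192·sin(4·t) y sustituyendo t = -pi/8, encontramos j = 192.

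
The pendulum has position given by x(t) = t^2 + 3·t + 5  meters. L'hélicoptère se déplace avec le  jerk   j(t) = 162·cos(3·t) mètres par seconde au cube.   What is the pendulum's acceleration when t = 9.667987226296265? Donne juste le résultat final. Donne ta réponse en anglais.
a(9.667987226296265) = 2.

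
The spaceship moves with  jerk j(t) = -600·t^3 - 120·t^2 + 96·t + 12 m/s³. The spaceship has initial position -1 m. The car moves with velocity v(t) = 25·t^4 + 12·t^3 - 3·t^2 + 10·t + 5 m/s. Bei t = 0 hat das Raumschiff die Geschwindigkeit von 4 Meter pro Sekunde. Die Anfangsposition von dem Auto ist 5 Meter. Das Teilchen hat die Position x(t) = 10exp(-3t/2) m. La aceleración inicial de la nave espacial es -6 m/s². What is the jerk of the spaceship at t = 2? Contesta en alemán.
Wir haben den Ruck j(t) = -600·t^3 - 120·t^2 + 96·t + 12. Durch Einsetzen von t = 2: j(2) = -5076.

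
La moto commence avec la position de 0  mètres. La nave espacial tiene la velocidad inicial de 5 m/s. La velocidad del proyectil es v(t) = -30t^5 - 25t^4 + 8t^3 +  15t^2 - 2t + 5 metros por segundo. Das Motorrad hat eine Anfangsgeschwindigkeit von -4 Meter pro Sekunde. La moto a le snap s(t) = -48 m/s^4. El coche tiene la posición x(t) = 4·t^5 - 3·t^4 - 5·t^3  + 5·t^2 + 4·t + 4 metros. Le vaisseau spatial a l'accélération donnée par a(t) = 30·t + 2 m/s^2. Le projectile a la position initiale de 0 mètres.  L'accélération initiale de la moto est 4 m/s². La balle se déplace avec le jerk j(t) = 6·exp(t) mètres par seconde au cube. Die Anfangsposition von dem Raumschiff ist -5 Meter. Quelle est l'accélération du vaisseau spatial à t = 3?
En utilisant a(t) = 30·t + 2 et en substituant t = 3, nous trouvons a = 92.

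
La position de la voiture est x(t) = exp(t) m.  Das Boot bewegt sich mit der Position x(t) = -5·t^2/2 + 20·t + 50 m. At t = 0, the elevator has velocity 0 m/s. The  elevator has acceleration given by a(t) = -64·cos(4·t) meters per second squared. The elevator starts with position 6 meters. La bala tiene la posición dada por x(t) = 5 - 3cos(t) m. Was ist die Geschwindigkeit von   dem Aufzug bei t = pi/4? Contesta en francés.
Nous devons intégrer notre équation de l'accélération a(t) = -64·cos(4·t) 1 fois. En prenant ∫a(t)dt et en appliquant v(0) = 0, nous trouvons v(t) = -16·sin(4·t). Nous avons la vitesse v(t) = -16·sin(4·t). En substituant t = pi/4: v(pi/4) = 0.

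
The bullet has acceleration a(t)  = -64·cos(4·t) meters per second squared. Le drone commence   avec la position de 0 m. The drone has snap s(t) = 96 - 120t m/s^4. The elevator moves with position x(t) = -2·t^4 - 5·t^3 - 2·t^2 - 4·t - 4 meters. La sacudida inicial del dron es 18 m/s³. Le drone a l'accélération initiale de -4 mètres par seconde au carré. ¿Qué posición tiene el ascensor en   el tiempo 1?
De la ecuación de la posición x(t) = -2·t^4 - 5·t^3 - 2·t^2 - 4·t - 4, sustituimos t = 1 para obtener x = -17.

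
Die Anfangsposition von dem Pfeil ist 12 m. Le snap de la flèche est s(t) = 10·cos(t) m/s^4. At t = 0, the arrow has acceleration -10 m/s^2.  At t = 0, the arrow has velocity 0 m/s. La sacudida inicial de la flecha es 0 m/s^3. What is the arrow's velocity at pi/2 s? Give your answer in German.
Ausgehend von dem Snap s(t) = 10·cos(t), nehmen wir 3 Integrale. Das Integral von dem Snap ist der Ruck. Mit j(0) = 0 erhalten wir j(t) = 10·sin(t). Die Stammfunktion von dem Ruck, mit a(0) = -10, ergibt die Beschleunigung: a(t) = -10·cos(t). Durch Integration von der Beschleunigung und Verwendung der Anfangsbedingung v(0) = 0, erhalten wir v(t) = -10·sin(t). Mit v(t) = -10·sin(t) und Einsetzen von t = pi/2, finden wir v = -10.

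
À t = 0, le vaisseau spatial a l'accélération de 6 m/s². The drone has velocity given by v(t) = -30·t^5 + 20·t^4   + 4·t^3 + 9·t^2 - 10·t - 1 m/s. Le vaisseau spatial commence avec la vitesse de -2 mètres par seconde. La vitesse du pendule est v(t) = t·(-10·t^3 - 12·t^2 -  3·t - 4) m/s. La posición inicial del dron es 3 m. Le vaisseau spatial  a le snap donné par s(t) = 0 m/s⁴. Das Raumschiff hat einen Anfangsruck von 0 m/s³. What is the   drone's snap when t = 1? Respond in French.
En partant de la vitesse v(t) = -30·t^5 + 20·t^4 + 4·t^3 + 9·t^2 - 10·t - 1, nous prenons 3 dérivées. En prenant d/dt de v(t), nous trouvons a(t) = -150·t^4 + 80·t^3 + 12·t^2 + 18·t - 10. La dérivée de l'accélération donne le jerk: j(t) = -600·t^3 + 240·t^2 + 24·t + 18. En dérivant le jerk, nous obtenons le snap: s(t) = -1800·t^2 + 480·t + 24. En utilisant s(t) = -1800·t^2 + 480·t + 24 et en substituant t = 1, nous trouvons s = -1296.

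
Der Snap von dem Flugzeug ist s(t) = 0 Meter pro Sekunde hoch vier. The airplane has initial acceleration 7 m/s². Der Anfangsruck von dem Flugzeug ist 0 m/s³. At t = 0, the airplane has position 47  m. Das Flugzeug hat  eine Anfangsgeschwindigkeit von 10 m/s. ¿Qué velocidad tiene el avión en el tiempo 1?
Para resolver esto, necesitamos tomar 3 integrales de nuestra ecuación del snap s(t) = 0. La antiderivada del snap es la sacudida. Usando j(0) = 0, obtenemos j(t) = 0. Tomando ∫j(t)dt y aplicando a(0) = 7, encontramos a(t) = 7. Integrando la aceleración y usando la condición inicial v(0) = 10, obtenemos v(t) = 7·t + 10. De la ecuación de la velocidad v(t) = 7·t + 10, sustituimos t = 1 para obtener v = 17.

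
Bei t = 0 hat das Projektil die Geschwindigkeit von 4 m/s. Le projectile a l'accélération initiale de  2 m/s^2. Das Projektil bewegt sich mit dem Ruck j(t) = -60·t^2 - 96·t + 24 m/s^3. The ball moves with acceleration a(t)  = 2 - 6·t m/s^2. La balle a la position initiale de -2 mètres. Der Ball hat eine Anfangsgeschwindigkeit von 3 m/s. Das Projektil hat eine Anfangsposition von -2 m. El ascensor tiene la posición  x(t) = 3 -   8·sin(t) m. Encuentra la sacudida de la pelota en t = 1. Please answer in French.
En partant de l'accélération a(t) = 2 - 6·t, nous prenons 1 dérivée. En prenant d/dt de a(t), nous trouvons j(t) = -6. En utilisant j(t) = -6 et en substituant t = 1, nous trouvons j = -6.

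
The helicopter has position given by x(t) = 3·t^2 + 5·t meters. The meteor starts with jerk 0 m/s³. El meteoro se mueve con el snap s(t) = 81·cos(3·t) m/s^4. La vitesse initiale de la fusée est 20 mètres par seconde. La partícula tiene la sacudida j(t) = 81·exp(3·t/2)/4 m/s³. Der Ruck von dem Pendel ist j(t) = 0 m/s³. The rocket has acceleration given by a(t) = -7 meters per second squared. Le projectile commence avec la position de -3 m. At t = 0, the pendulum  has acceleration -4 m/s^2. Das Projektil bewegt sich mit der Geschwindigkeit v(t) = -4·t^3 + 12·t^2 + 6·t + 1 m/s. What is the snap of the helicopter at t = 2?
We must differentiate our position equation x(t) = 3·t^2 + 5·t 4 times. Taking d/dt of x(t), we find v(t) = 6·t + 5. The derivative of velocity gives acceleration: a(t) = 6. The derivative of acceleration gives jerk: j(t) = 0. Differentiating jerk, we get snap: s(t) = 0. Using s(t) = 0 and substituting t = 2, we find s = 0.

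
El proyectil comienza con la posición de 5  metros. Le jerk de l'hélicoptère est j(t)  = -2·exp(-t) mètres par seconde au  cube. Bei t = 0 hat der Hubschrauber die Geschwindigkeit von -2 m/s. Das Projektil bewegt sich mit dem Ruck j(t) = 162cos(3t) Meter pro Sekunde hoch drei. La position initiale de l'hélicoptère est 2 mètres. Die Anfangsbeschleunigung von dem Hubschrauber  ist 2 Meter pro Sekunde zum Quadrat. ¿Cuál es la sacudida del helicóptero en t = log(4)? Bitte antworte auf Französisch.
Nous avons le jerk j(t) = -2·exp(-t). En substituant t = log(4): j(log(4)) = -1/2.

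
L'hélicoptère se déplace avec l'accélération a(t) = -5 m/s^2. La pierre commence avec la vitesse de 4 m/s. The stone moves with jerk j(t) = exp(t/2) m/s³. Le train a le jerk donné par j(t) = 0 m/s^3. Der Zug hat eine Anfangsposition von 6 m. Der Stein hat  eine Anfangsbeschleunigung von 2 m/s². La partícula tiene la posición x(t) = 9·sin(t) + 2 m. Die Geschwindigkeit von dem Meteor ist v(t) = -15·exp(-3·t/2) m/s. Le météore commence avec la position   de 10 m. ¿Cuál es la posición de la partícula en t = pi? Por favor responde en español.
De la ecuación de la posición x(t) = 9·sin(t) + 2, sustituimos t = pi para obtener x = 2.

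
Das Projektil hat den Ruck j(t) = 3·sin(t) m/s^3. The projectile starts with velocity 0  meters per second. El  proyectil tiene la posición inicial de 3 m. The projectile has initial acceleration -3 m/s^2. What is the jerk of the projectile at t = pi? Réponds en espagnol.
Tenemos la sacudida j(t) = 3·sin(t). Sustituyendo t = pi: j(pi) = 0.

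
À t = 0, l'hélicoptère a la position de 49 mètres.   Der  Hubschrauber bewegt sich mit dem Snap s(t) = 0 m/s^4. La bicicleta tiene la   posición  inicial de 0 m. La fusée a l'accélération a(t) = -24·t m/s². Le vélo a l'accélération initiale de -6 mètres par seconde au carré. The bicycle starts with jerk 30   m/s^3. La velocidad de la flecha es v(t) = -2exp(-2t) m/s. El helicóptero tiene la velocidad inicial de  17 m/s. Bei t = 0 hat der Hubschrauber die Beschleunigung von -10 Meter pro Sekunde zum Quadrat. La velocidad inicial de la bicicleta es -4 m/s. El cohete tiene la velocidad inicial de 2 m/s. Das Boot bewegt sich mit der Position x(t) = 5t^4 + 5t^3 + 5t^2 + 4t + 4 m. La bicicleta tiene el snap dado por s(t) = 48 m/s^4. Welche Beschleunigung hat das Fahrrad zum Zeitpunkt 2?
Wir müssen die Stammfunktion unserer Gleichung für den Snap s(t) = 48 2-mal finden. Durch Integration von dem Snap und Verwendung der Anfangsbedingung j(0) = 30, erhalten wir j(t) = 48·t + 30. Die Stammfunktion von dem Ruck, mit a(0) = -6, ergibt die Beschleunigung: a(t) = 24·t^2 + 30·t - 6. Mit a(t) = 24·t^2 + 30·t - 6 und Einsetzen von t = 2, finden wir a = 150.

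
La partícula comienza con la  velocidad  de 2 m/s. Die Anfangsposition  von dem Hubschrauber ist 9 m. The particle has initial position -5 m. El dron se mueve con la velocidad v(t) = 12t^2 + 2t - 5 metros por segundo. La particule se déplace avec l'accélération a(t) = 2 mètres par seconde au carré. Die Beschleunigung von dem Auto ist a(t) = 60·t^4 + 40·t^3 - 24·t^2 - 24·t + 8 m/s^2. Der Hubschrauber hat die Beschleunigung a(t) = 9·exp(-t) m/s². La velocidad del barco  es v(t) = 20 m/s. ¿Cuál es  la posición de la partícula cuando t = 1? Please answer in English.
We need to integrate our acceleration equation a(t) = 2 2 times. Taking ∫a(t)dt and applying v(0) = 2, we find v(t) = 2·t + 2. Taking ∫v(t)dt and applying x(0) = -5, we find x(t) = t^2 + 2·t - 5. We have position x(t) = t^2 + 2·t - 5. Substituting t = 1: x(1) = -2.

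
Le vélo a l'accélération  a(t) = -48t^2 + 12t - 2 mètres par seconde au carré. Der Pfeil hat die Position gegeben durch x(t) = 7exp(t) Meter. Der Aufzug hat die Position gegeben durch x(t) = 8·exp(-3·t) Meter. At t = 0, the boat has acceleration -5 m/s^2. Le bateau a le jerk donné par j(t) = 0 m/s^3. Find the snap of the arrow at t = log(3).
Starting from position x(t) = 7·exp(t), we take 4 derivatives. The derivative of position gives velocity: v(t) = 7·exp(t). Differentiating velocity, we get acceleration: a(t) = 7·exp(t). Differentiating acceleration, we get jerk: j(t) = 7·exp(t). The derivative of jerk gives snap: s(t) = 7·exp(t). From the given snap equation s(t) = 7·exp(t), we substitute t = log(3) to get s = 21.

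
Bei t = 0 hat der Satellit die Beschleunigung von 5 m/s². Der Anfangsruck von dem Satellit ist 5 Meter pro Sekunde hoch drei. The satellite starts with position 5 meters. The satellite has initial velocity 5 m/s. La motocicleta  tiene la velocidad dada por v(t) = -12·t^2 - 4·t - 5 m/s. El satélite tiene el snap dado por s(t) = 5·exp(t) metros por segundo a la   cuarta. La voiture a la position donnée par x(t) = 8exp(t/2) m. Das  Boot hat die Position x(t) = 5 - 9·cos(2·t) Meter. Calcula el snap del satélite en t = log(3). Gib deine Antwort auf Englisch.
From the given snap equation s(t) = 5·exp(t), we substitute t = log(3) to get s = 15.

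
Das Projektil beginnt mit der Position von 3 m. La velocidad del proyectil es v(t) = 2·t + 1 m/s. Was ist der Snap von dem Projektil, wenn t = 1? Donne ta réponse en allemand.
Wir müssen unsere Gleichung für die Geschwindigkeit v(t) = 2·t + 1 3-mal ableiten. Die Ableitung von der Geschwindigkeit ergibt die Beschleunigung: a(t) = 2. Die Ableitung von der Beschleunigung ergibt den Ruck: j(t) = 0. Mit d/dt von j(t) finden wir s(t) = 0. Aus der Gleichung für den Snap s(t) = 0, setzen wir t = 1 ein und erhalten s = 0.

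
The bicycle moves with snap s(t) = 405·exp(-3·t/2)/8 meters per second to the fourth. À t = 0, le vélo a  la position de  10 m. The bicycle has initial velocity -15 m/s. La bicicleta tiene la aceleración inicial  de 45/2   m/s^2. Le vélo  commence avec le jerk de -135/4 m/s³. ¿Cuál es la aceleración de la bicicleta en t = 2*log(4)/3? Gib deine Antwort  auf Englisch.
Starting from snap s(t) = 405·exp(-3·t/2)/8, we take 2 integrals. Taking ∫s(t)dt and applying j(0) = -135/4, we find j(t) = -135·exp(-3·t/2)/4. Finding the antiderivative of j(t) and using a(0) = 45/2: a(t) = 45·exp(-3·t/2)/2. Using a(t) = 45·exp(-3·t/2)/2 and substituting t = 2*log(4)/3, we find a = 45/8.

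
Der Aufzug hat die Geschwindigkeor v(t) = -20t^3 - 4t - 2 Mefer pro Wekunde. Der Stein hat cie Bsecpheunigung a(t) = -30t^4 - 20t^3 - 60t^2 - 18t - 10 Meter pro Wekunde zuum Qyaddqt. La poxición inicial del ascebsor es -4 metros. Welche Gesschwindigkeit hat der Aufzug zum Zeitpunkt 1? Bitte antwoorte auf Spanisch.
Tenemos la velocidad v(t) = -20·t^3 - 4·t - 2. Sustituyendo t = 1: v(1) = -26.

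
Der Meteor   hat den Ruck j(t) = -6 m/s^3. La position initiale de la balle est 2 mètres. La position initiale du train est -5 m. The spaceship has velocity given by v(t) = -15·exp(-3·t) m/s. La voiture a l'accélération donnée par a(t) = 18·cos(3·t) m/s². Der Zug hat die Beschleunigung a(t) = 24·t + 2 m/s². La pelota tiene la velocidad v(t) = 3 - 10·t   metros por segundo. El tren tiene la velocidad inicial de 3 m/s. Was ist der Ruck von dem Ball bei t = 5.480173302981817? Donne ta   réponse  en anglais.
We must differentiate our velocity equation v(t) = 3 - 10·t 2 times. Taking d/dt of v(t), we find a(t) = -10. The derivative of acceleration gives jerk: j(t) = 0. We have jerk j(t) = 0. Substituting t = 5.480173302981817: j(5.480173302981817) = 0.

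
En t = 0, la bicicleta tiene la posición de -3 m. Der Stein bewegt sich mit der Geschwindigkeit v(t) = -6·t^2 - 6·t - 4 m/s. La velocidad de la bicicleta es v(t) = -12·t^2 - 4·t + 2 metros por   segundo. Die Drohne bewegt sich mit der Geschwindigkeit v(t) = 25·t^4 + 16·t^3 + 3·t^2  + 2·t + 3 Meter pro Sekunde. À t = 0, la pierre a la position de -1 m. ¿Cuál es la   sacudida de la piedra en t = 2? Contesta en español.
Debemos derivar nuestra ecuación de la velocidad v(t) = -6·t^2 - 6·t - 4 2 veces. La derivada de la velocidad da la aceleración: a(t) = -12·t - 6. Derivando la aceleración, obtenemos la sacudida: j(t) = -12. De la ecuación de la sacudida j(t) = -12, sustituimos t = 2 para obtener j = -12.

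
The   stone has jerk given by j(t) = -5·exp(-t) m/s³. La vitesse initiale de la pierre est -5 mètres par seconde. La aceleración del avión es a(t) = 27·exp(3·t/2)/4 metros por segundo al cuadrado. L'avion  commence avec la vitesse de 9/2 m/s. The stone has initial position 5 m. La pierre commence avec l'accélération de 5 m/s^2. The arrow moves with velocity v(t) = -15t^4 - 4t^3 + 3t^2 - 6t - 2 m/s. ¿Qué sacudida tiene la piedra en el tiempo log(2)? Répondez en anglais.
We have jerk j(t) = -5·exp(-t). Substituting t = log(2): j(log(2)) = -5/2.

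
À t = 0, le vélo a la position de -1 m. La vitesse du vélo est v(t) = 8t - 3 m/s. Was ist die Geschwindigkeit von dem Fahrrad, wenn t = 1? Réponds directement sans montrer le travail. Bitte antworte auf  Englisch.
The velocity at t = 1 is v = 5.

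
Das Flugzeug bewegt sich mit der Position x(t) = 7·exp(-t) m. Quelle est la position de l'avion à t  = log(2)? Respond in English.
Using x(t) = 7·exp(-t) and substituting t = log(2), we find x = 7/2.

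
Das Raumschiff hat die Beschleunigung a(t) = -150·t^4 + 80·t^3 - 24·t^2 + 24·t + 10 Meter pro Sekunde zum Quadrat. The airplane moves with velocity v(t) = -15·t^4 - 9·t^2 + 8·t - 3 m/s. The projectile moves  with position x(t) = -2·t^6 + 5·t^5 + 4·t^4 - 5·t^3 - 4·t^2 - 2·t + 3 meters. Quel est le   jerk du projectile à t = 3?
Pour résoudre ceci, nous devons prendre 3 dérivées de notre équation de la position x(t) = -2·t^6 + 5·t^5 + 4·t^4 - 5·t^3 - 4·t^2 - 2·t + 3. En dérivant la position, nous obtenons la vitesse: v(t) = -12·t^5 + 25·t^4 + 16·t^3 - 15·t^2 - 8·t - 2. En dérivant la vitesse, nous obtenons l'accélération: a(t) = -60·t^4 + 100·t^3 + 48·t^2 - 30·t - 8. En dérivant l'accélération, nous obtenons le jerk: j(t) = -240·t^3 + 300·t^2 + 96·t - 30. De l'équation du jerk j(t) = -240·t^3 + 300·t^2 + 96·t - 30, nous substituons t = 3 pour obtenir j = -3522.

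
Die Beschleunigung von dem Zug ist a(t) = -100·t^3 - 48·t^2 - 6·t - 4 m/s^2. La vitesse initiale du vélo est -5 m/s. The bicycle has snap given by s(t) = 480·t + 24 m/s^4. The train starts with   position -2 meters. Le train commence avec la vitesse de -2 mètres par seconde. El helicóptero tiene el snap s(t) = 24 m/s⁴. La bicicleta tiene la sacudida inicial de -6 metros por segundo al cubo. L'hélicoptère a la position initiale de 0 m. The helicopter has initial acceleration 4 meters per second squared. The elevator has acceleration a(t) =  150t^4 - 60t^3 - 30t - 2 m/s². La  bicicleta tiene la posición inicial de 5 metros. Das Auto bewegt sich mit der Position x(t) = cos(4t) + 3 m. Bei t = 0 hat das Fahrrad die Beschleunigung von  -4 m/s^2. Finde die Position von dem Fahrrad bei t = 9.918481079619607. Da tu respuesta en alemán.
Wir müssen das Integral unserer Gleichung für den Snap s(t) = 480·t + 24 4-mal finden. Durch Integration von dem Snap und Verwendung der Anfangsbedingung j(0) = -6, erhalten wir j(t) = 240·t^2 + 24·t - 6. Das Integral von dem Ruck, mit a(0) = -4, ergibt die Beschleunigung: a(t) = 80·t^3 + 12·t^2 - 6·t - 4. Durch Integration von der Beschleunigung und Verwendung der Anfangsbedingung v(0) = -5, erhalten wir v(t) = 20·t^4 + 4·t^3 - 3·t^2 - 4·t - 5. Die Stammfunktion von der Geschwindigkeit ist die Position. Mit x(0) = 5 erhalten wir x(t) = 4·t^5 + t^4 - t^3 - 2·t^2 - 5·t + 5. Aus der Gleichung für die Position x(t) = 4·t^5 + t^4 - t^3 - 2·t^2 - 5·t + 5, setzen wir t = 9.918481079619607 ein und erhalten x = 392420.673047877.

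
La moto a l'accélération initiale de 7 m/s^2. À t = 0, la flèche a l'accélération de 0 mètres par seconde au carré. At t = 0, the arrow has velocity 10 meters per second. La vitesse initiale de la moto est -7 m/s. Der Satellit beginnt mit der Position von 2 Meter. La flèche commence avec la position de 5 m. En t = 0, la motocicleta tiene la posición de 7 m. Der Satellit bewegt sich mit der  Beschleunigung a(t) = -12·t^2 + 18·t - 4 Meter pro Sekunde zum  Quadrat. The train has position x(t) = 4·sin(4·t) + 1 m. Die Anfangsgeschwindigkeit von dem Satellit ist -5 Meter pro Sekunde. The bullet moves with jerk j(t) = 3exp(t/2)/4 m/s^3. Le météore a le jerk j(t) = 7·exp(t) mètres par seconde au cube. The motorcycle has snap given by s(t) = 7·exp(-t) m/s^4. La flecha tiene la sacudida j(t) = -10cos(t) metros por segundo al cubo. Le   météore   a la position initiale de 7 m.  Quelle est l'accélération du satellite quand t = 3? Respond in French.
En utilisant a(t) = -12·t^2 + 18·t - 4 et en substituant t = 3, nous trouvons a = -58.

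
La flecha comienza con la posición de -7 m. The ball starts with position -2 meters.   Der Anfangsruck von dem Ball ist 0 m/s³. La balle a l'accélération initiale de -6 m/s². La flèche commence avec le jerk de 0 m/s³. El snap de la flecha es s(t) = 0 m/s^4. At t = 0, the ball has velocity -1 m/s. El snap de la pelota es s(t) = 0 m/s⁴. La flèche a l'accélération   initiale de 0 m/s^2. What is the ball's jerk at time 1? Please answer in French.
Nous devons trouver la primitive de notre équation du snap s(t) = 0 1 fois. En prenant ∫s(t)dt et en appliquant j(0) = 0, nous trouvons j(t) = 0. Nous avons le jerk j(t) = 0. En substituant t = 1: j(1) = 0.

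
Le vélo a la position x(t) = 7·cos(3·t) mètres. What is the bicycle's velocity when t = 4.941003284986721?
To solve this, we need to take 1 derivative of our position equation x(t) = 7·cos(3·t). Taking d/dt of x(t), we find v(t) = -21·sin(3·t). We have velocity v(t) = -21·sin(3·t). Substituting t = 4.941003284986721: v(4.941003284986721) = -16.2515951477284.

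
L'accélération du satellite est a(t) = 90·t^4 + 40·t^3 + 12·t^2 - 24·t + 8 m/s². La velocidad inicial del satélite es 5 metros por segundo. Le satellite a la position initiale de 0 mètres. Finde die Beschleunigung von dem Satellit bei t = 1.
Aus der Gleichung für die Beschleunigung a(t) = 90·t^4 + 40·t^3 + 12·t^2 - 24·t + 8, setzen wir t = 1 ein und erhalten a = 126.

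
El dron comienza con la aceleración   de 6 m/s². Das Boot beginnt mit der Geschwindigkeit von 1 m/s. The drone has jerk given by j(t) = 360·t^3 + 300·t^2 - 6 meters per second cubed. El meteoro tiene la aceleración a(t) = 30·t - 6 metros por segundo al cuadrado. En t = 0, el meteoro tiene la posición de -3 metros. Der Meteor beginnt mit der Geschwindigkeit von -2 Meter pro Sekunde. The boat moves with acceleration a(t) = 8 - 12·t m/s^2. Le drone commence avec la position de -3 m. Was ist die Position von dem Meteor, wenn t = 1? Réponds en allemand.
Wir müssen unsere Gleichung für die Beschleunigung a(t) = 30·t - 6 2-mal integrieren. Mit ∫a(t)dt und Anwendung von v(0) = -2, finden wir v(t) = 15·t^2 - 6·t - 2. Durch Integration von der Geschwindigkeit und Verwendung der Anfangsbedingung x(0) = -3, erhalten wir x(t) = 5·t^3 - 3·t^2 - 2·t - 3. Wir haben die Position x(t) = 5·t^3 - 3·t^2 - 2·t - 3. Durch Einsetzen von t = 1: x(1) = -3.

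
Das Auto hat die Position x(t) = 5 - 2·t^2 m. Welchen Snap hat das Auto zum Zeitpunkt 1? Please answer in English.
We must differentiate our position equation x(t) = 5 - 2·t^2 4 times. Taking d/dt of x(t), we find v(t) = -4·t. Taking d/dt of v(t), we find a(t) = -4. Differentiating acceleration, we get jerk: j(t) = 0. The derivative of jerk gives snap: s(t) = 0. We have snap s(t) = 0. Substituting t = 1: s(1) = 0.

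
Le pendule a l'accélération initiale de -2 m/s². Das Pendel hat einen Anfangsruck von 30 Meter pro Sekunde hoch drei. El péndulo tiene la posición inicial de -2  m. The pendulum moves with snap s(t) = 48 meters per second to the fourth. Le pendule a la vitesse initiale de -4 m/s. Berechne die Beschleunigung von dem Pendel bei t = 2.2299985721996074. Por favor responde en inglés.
We must find the antiderivative of our snap equation s(t) = 48 2 times. Integrating snap and using the initial condition j(0) = 30, we get j(t) = 48·t + 30. Taking ∫j(t)dt and applying a(0) = -2, we find a(t) = 24·t^2 + 30·t - 2. Using a(t) = 24·t^2 + 30·t - 2 and substituting t = 2.2299985721996074, we find a = 184.249404334283.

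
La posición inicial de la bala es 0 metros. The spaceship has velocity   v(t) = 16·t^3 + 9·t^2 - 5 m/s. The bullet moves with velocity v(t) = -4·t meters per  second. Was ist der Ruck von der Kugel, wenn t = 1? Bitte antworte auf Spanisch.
Debemos derivar nuestra ecuación de la velocidad v(t) = -4·t 2 veces. Derivando la velocidad, obtenemos la aceleración: a(t) = -4. La derivada de la aceleración da la sacudida: j(t) = 0. De la ecuación de la sacudida j(t) = 0, sustituimos t = 1 para obtener j = 0.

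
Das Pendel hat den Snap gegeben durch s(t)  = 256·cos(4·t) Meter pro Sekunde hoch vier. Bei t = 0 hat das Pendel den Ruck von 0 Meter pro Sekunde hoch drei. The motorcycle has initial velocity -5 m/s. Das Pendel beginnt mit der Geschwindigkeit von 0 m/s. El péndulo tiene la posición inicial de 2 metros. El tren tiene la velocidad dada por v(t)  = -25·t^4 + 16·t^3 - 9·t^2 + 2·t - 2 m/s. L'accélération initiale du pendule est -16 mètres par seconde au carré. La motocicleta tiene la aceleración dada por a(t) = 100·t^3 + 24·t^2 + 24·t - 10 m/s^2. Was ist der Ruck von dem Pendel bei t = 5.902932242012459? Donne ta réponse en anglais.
We need to integrate our snap equation s(t) = 256·cos(4·t) 1 time. The integral of snap is jerk. Using j(0) = 0, we get j(t) = 64·sin(4·t). From the given jerk equation j(t) = 64·sin(4·t), we substitute t = 5.902932242012459 to get j = -63.9207058755789.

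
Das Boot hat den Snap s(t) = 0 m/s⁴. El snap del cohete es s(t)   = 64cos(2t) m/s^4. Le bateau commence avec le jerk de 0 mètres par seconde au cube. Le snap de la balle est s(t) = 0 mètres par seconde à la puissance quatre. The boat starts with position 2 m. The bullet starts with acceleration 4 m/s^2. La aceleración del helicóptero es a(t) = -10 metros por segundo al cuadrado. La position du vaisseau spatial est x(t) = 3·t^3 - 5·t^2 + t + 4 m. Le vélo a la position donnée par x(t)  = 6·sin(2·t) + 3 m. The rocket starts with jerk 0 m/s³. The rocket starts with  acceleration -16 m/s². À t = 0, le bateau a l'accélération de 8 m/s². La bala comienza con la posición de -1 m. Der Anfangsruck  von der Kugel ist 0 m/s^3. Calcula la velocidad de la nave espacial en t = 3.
Partiendo de la posición x(t) = 3·t^3 - 5·t^2 + t + 4, tomamos 1 derivada. La derivada de la posición da la velocidad: v(t) = 9·t^2 - 10·t + 1. De la ecuación de la velocidad v(t) = 9·t^2 - 10·t + 1, sustituimos t = 3 para obtener v = 52.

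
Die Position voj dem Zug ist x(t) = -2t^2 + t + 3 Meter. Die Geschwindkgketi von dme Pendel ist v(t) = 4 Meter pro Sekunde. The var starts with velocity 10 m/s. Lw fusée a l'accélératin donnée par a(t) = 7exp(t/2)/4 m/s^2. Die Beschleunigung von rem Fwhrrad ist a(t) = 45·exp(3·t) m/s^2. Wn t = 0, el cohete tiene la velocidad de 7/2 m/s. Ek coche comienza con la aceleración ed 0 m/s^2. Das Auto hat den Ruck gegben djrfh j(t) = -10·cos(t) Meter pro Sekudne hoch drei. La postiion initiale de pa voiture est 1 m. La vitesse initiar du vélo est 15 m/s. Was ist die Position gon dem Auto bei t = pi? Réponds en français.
Nous devons trouver l'intégrale de notre équation du jerk j(t) = -10·cos(t) 3 fois. La primitive du jerk, avec a(0) = 0, donne l'accélération: a(t) = -10·sin(t). La primitive de l'accélération est la vitesse. En utilisant v(0) = 10, nous obtenons v(t) = 10·cos(t). L'intégrale de la vitesse est la position. En utilisant x(0) = 1, nous obtenons x(t) = 10·sin(t) + 1. En utilisant x(t) = 10·sin(t) + 1 et en substituant t = pi, nous trouvons x = 1.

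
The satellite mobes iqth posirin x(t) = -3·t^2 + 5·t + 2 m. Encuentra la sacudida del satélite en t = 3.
Partiendo de la posición x(t) = -3·t^2 + 5·t + 2, tomamos 3 derivadas. Derivando la posición, obtenemos la velocidad: v(t) = 5 - 6·t. Derivando la velocidad, obtenemos la aceleración: a(t) = -6. La derivada de la aceleración da la sacudida: j(t) = 0. Usando j(t) = 0 y sustituyendo t = 3, encontramos j = 0.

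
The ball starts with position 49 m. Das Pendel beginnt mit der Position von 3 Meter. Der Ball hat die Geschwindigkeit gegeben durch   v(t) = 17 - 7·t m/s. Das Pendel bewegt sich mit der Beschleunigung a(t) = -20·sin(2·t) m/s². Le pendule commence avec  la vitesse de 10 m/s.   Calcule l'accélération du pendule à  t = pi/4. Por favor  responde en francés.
De l'équation de l'accélération a(t) = -20·sin(2·t), nous substituons t = pi/4 pour obtenir a = -20.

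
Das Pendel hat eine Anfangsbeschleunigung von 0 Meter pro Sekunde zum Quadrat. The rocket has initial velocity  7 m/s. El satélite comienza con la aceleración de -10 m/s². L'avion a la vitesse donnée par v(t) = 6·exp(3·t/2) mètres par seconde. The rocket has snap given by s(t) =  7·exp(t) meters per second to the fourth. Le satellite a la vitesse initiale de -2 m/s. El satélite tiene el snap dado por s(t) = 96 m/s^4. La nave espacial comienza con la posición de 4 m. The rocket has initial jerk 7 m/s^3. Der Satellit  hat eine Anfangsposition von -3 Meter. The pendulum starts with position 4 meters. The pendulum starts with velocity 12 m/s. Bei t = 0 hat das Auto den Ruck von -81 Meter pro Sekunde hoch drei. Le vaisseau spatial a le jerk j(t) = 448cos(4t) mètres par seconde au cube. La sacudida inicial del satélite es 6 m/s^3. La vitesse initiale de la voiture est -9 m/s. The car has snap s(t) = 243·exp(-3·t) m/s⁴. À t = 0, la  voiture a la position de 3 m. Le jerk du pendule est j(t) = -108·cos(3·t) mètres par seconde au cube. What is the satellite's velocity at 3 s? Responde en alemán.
Um dies zu lösen, müssen wir 3 Integrale unserer Gleichung für den Snap s(t) = 96 finden. Die Stammfunktion von dem Snap, mit j(0) = 6, ergibt den Ruck: j(t) = 96·t + 6. Durch Integration von dem Ruck und Verwendung der Anfangsbedingung a(0) = -10, erhalten wir a(t) = 48·t^2 + 6·t - 10. Die Stammfunktion von der Beschleunigung ist die Geschwindigkeit. Mit v(0) = -2 erhalten wir v(t) = 16·t^3 + 3·t^2 - 10·t - 2. Wir haben die Geschwindigkeit v(t) = 16·t^3 + 3·t^2 - 10·t - 2. Durch Einsetzen von t = 3: v(3) = 427.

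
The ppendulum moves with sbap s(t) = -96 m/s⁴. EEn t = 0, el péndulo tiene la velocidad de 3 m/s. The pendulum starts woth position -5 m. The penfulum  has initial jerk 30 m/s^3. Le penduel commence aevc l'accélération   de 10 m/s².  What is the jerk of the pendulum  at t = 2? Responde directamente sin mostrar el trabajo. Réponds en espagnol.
j(2) = -162.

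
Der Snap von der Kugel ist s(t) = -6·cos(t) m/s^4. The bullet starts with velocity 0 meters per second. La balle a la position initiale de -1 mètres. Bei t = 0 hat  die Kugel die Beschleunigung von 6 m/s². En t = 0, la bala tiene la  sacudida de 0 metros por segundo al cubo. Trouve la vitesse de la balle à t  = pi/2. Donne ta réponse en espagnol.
Debemos encontrar la integral de nuestra ecuación del snap s(t) = -6·cos(t) 3 veces. La integral del snap es la sacudida. Usando j(0) = 0, obtenemos j(t) = -6·sin(t). La integral de la sacudida es la aceleración. Usando a(0) = 6, obtenemos a(t) = 6·cos(t). Integrando la aceleración y usando la condición inicial v(0) = 0, obtenemos v(t) = 6·sin(t). Tenemos la velocidad v(t) = 6·sin(t). Sustituyendo t = pi/2: v(pi/2) = 6.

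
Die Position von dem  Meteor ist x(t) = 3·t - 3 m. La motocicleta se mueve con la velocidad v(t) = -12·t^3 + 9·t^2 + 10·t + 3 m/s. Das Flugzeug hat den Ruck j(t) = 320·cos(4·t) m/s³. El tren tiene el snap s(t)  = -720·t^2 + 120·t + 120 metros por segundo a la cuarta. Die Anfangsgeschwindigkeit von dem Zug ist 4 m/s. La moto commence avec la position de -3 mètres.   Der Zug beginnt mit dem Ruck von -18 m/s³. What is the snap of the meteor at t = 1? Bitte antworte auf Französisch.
Nous devons dériver notre équation de la position x(t) = 3·t - 3 4 fois. En prenant d/dt de x(t), nous trouvons v(t) = 3. En prenant d/dt de v(t), nous trouvons a(t) = 0. En prenant d/dt de a(t), nous trouvons j(t) = 0. En dérivant le jerk, nous obtenons le snap: s(t) = 0. Nous avons le snap s(t) = 0. En substituant t = 1: s(1) = 0.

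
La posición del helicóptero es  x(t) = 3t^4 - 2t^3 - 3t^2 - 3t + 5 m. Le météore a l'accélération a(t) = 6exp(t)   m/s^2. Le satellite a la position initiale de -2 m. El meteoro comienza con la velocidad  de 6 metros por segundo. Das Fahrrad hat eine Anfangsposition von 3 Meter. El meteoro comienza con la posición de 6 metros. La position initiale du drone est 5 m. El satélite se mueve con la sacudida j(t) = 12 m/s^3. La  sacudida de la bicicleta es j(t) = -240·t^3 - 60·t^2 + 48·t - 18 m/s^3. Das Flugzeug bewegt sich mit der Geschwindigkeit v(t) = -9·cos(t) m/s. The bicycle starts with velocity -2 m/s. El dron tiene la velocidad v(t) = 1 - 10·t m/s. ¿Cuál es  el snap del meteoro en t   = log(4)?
Para resolver esto, necesitamos tomar 2 derivadas de nuestra ecuación de la aceleración a(t) = 6·exp(t). La derivada de la aceleración da la sacudida: j(t) = 6·exp(t). Derivando la sacudida, obtenemos el snap: s(t) = 6·exp(t). Usando s(t) = 6·exp(t) y sustituyendo t = log(4), encontramos s = 24.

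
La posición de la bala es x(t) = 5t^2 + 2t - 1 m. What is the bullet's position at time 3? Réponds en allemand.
Aus der Gleichung für die Position x(t) = 5·t^2 + 2·t - 1, setzen wir t = 3 ein und erhalten x = 50.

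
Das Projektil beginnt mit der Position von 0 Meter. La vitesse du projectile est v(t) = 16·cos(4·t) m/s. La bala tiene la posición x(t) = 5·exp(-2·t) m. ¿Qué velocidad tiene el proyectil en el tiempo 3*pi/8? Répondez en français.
En utilisant v(t) = 16·cos(4·t) et en substituant t = 3*pi/8, nous trouvons v = 0.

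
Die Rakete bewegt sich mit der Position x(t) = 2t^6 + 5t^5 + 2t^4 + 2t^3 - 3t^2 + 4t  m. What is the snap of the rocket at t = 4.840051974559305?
To solve this, we need to take 4 derivatives of our position equation x(t) = 2·t^6 + 5·t^5 + 2·t^4 + 2·t^3 - 3·t^2 + 4·t. Differentiating position, we get velocity: v(t) = 12·t^5 + 25·t^4 + 8·t^3 + 6·t^2 - 6·t + 4. Taking d/dt of v(t), we find a(t) = 60·t^4 + 100·t^3 + 24·t^2 + 12·t - 6. The derivative of acceleration gives jerk: j(t) = 240·t^3 + 300·t^2 + 48·t + 12. Differentiating jerk, we get snap: s(t) = 720·t^2 + 600·t + 48. Using s(t) = 720·t^2 + 600·t + 48 and substituting t = 4.840051974559305, we find s = 19818.8254285691.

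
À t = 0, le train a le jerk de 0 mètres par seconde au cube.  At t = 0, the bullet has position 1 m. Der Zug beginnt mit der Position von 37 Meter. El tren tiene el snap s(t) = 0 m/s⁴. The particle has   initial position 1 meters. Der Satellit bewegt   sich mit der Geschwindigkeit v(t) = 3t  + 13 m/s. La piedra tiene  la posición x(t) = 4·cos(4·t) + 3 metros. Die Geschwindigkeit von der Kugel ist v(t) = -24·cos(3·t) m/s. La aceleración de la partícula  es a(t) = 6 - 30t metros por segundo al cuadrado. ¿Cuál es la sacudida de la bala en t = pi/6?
Debemos derivar nuestra ecuación de la velocidad v(t) = -24·cos(3·t) 2 veces. Derivando la velocidad, obtenemos la aceleración: a(t) = 72·sin(3·t). Tomando d/dt de a(t), encontramos j(t) = 216·cos(3·t). Usando j(t) = 216·cos(3·t) y sustituyendo t = pi/6, encontramos j = 0.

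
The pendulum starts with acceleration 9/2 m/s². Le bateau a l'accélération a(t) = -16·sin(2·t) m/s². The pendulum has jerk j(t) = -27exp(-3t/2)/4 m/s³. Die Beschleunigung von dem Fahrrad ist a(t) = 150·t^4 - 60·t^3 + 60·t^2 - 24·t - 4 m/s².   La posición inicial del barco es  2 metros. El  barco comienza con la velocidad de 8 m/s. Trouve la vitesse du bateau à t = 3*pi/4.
En partant de l'accélération a(t) = -16·sin(2·t), nous prenons 1 intégrale. En prenant ∫a(t)dt et en appliquant v(0) = 8, nous trouvons v(t) = 8·cos(2·t). Nous avons la vitesse v(t) = 8·cos(2·t). En substituant t = 3*pi/4: v(3*pi/4) = 0.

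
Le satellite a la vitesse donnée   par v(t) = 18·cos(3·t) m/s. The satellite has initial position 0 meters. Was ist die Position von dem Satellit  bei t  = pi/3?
Ausgehend von der Geschwindigkeit v(t) = 18·cos(3·t), nehmen wir 1 Integral. Mit ∫v(t)dt und Anwendung von x(0) = 0, finden wir x(t) = 6·sin(3·t). Aus der Gleichung für die Position x(t) = 6·sin(3·t), setzen wir t = pi/3 ein und erhalten x = 0.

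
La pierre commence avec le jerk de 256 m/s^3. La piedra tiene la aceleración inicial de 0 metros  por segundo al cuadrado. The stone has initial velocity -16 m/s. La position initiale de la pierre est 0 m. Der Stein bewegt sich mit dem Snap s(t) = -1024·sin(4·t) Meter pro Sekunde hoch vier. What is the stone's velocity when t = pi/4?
To find the answer, we compute 3 integrals of s(t) = -1024·sin(4·t). Finding the antiderivative of s(t) and using j(0) = 256: j(t) = 256·cos(4·t). Finding the antiderivative of j(t) and using a(0) = 0: a(t) = 64·sin(4·t). Taking ∫a(t)dt and applying v(0) = -16, we find v(t) = -16·cos(4·t). From the given velocity equation v(t) = -16·cos(4·t), we substitute t = pi/4 to get v = 16.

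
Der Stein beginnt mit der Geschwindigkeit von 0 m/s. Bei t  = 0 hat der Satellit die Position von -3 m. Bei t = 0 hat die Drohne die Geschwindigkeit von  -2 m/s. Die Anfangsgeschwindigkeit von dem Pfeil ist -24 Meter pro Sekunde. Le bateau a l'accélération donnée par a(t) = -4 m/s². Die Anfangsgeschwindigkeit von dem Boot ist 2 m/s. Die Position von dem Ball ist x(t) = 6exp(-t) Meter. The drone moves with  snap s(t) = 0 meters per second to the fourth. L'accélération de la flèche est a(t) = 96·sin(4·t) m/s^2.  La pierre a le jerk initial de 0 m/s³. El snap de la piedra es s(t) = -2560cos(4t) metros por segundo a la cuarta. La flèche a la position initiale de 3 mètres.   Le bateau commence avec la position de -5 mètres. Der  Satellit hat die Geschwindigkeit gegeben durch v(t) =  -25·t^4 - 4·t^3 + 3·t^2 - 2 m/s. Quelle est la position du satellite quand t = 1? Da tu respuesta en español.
Necesitamos integrar nuestra ecuación de la velocidad v(t) = -25·t^4 - 4·t^3 + 3·t^2 - 2 1 vez. La integral de la velocidad es la posición. Usando x(0) = -3, obtenemos x(t) = -5·t^5 - t^4 + t^3 - 2·t - 3. Tenemos la posición x(t) = -5·t^5 - t^4 + t^3 - 2·t - 3. Sustituyendo t = 1: x(1) = -10.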